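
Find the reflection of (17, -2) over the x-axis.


Reflection across x-axis: (x, y) -> (x, -y)
(17, -2) -> (17, 2)

(17, 2)


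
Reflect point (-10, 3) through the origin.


Reflection through origin: (x, y) -> (-x, -y)
(-10, 3) -> (10, -3)

(10, -3)


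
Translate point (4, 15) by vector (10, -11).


Translation: (x+dx, y+dy) = (4+10, 15+-11) = (14, 4)

(14, 4)


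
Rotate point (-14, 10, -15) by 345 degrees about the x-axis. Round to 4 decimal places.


x' = -14
y' = 10*cos(345) - -15*sin(345) = 5.777
z' = 10*sin(345) + -15*cos(345) = -17.0771

(-14, 5.777, -17.0771)


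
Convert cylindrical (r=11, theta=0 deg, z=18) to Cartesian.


x = 11 * cos(0) = 11
y = 11 * sin(0) = 0
z = 18

(11, 0, 18)


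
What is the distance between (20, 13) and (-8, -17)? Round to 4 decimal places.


d = sqrt((-8-20)^2 + (-17-13)^2) = 41.0366

41.0366


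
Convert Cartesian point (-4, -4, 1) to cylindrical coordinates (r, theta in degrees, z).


r = sqrt((-4)^2 + (-4)^2) = 5.6569
theta = atan2(-4, -4) = 225 deg
z = 1

r = 5.6569, theta = 225 deg, z = 1


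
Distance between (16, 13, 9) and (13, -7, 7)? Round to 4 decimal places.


d = sqrt((13-16)^2 + (-7-13)^2 + (7-9)^2) = 20.3224

20.3224


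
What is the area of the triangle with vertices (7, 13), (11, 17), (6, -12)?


Area = |x1(y2-y3) + x2(y3-y1) + x3(y1-y2)| / 2
= |7*(17--12) + 11*(-12-13) + 6*(13-17)| / 2
= 48

48


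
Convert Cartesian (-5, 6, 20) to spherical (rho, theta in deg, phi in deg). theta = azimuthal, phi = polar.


rho = sqrt((-5)^2 + 6^2 + 20^2) = 21.4709
theta = atan2(6, -5) = 129.8056 deg
phi = acos(20/21.4709) = 21.3313 deg

rho = 21.4709, theta = 129.8056 deg, phi = 21.3313 deg


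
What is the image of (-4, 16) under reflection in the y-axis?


Reflection across y-axis: (x, y) -> (-x, y)
(-4, 16) -> (4, 16)

(4, 16)


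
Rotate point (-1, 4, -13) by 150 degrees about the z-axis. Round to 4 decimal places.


x' = -1*cos(150) - 4*sin(150) = -1.134
y' = -1*sin(150) + 4*cos(150) = -3.9641
z' = -13

(-1.134, -3.9641, -13)


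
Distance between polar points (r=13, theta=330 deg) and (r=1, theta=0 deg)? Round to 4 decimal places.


d = sqrt(r1^2 + r2^2 - 2*r1*r2*cos(t2-t1))
d = sqrt(13^2 + 1^2 - 2*13*1*cos(0-330)) = 12.1443

12.1443


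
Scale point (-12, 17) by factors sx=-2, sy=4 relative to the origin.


Scaling: (x*sx, y*sy) = (-12*-2, 17*4) = (24, 68)

(24, 68)


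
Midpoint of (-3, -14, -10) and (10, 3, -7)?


Midpoint = ((-3+10)/2, (-14+3)/2, (-10+-7)/2) = (3.5, -5.5, -8.5)

(3.5, -5.5, -8.5)


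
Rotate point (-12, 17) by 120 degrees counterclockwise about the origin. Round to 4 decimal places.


x' = -12*cos(120) - 17*sin(120) = -8.7224
y' = -12*sin(120) + 17*cos(120) = -18.8923

(-8.7224, -18.8923)


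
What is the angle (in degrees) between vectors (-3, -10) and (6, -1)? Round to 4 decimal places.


dot = -3*6 + -10*-1 = -8
|u| = 10.4403, |v| = 6.0828
cos(angle) = -0.126
angle = 97.2369 degrees

97.2369 degrees


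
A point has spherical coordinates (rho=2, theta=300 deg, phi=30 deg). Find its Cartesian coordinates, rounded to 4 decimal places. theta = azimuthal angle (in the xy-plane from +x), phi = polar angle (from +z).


x = 2 * sin(30) * cos(300) = 0.5
y = 2 * sin(30) * sin(300) = -0.866
z = 2 * cos(30) = 1.7321

(0.5, -0.866, 1.7321)


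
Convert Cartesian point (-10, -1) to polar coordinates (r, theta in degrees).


r = sqrt((-10)^2 + (-1)^2) = 10.0499
theta = atan2(-1, -10) = 185.7106 degrees

r = 10.0499, theta = 185.7106 degrees


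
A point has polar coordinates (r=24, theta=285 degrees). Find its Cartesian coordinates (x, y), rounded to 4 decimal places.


x = 24 * cos(285) = 6.2117
y = 24 * sin(285) = -23.1822

(6.2117, -23.1822)


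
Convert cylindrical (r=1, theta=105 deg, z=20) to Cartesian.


x = 1 * cos(105) = -0.2588
y = 1 * sin(105) = 0.9659
z = 20

(-0.2588, 0.9659, 20)


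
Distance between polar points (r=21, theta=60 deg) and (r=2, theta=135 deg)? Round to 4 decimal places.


d = sqrt(r1^2 + r2^2 - 2*r1*r2*cos(t2-t1))
d = sqrt(21^2 + 2^2 - 2*21*2*cos(135-60)) = 20.5733

20.5733


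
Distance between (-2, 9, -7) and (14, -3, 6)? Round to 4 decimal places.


d = sqrt((14--2)^2 + (-3-9)^2 + (6--7)^2) = 23.8537

23.8537


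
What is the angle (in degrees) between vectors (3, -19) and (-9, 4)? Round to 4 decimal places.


dot = 3*-9 + -19*4 = -103
|u| = 19.2354, |v| = 9.8489
cos(angle) = -0.5437
angle = 122.9351 degrees

122.9351 degrees


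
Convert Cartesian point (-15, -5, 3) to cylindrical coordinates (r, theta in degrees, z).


r = sqrt((-15)^2 + (-5)^2) = 15.8114
theta = atan2(-5, -15) = 198.4349 deg
z = 3

r = 15.8114, theta = 198.4349 deg, z = 3


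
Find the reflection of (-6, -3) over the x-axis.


Reflection across x-axis: (x, y) -> (x, -y)
(-6, -3) -> (-6, 3)

(-6, 3)


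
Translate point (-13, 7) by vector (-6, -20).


Translation: (x+dx, y+dy) = (-13+-6, 7+-20) = (-19, -13)

(-19, -13)


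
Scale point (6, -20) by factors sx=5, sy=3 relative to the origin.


Scaling: (x*sx, y*sy) = (6*5, -20*3) = (30, -60)

(30, -60)


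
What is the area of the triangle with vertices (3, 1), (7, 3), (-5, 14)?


Area = |x1(y2-y3) + x2(y3-y1) + x3(y1-y2)| / 2
= |3*(3-14) + 7*(14-1) + -5*(1-3)| / 2
= 34

34


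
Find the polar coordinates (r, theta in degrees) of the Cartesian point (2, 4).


r = sqrt(2^2 + 4^2) = 4.4721
theta = atan2(4, 2) = 63.4349 degrees

r = 4.4721, theta = 63.4349 degrees


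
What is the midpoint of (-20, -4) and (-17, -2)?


Midpoint = ((-20+-17)/2, (-4+-2)/2) = (-18.5, -3)

(-18.5, -3)


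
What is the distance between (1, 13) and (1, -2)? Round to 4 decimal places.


d = sqrt((1-1)^2 + (-2-13)^2) = 15

15


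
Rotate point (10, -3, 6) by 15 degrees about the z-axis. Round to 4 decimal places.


x' = 10*cos(15) - -3*sin(15) = 10.4357
y' = 10*sin(15) + -3*cos(15) = -0.3096
z' = 6

(10.4357, -0.3096, 6)


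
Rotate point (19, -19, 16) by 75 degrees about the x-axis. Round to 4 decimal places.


x' = 19
y' = -19*cos(75) - 16*sin(75) = -20.3724
z' = -19*sin(75) + 16*cos(75) = -14.2115

(19, -20.3724, -14.2115)


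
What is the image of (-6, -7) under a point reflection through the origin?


Reflection through origin: (x, y) -> (-x, -y)
(-6, -7) -> (6, 7)

(6, 7)


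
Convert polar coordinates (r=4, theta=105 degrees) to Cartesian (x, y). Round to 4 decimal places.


x = 4 * cos(105) = -1.0353
y = 4 * sin(105) = 3.8637

(-1.0353, 3.8637)


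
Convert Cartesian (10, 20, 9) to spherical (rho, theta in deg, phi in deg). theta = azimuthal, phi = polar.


rho = sqrt(10^2 + 20^2 + 9^2) = 24.1039
theta = atan2(20, 10) = 63.4349 deg
phi = acos(9/24.1039) = 68.0756 deg

rho = 24.1039, theta = 63.4349 deg, phi = 68.0756 deg


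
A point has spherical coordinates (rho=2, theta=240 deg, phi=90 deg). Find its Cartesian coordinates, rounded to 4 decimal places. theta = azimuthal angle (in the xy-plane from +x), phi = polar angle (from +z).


x = 2 * sin(90) * cos(240) = -1
y = 2 * sin(90) * sin(240) = -1.7321
z = 2 * cos(90) = 0

(-1, -1.7321, 0)


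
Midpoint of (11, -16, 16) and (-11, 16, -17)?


Midpoint = ((11+-11)/2, (-16+16)/2, (16+-17)/2) = (0, 0, -0.5)

(0, 0, -0.5)


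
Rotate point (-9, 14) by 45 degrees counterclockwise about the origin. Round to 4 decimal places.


x' = -9*cos(45) - 14*sin(45) = -16.2635
y' = -9*sin(45) + 14*cos(45) = 3.5355

(-16.2635, 3.5355)


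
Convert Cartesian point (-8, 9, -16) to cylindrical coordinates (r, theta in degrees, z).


r = sqrt((-8)^2 + 9^2) = 12.0416
theta = atan2(9, -8) = 131.6335 deg
z = -16

r = 12.0416, theta = 131.6335 deg, z = -16


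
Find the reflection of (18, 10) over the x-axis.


Reflection across x-axis: (x, y) -> (x, -y)
(18, 10) -> (18, -10)

(18, -10)


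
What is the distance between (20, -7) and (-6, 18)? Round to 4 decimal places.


d = sqrt((-6-20)^2 + (18--7)^2) = 36.0694

36.0694


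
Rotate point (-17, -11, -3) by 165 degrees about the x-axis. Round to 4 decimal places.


x' = -17
y' = -11*cos(165) - -3*sin(165) = 11.4016
z' = -11*sin(165) + -3*cos(165) = 0.0508

(-17, 11.4016, 0.0508)


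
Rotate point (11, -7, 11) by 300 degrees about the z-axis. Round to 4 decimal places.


x' = 11*cos(300) - -7*sin(300) = -0.5622
y' = 11*sin(300) + -7*cos(300) = -13.0263
z' = 11

(-0.5622, -13.0263, 11)


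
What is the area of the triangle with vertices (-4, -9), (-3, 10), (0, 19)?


Area = |x1(y2-y3) + x2(y3-y1) + x3(y1-y2)| / 2
= |-4*(10-19) + -3*(19--9) + 0*(-9-10)| / 2
= 24

24


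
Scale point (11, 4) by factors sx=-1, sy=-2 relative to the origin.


Scaling: (x*sx, y*sy) = (11*-1, 4*-2) = (-11, -8)

(-11, -8)


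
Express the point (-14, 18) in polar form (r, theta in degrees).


r = sqrt((-14)^2 + 18^2) = 22.8035
theta = atan2(18, -14) = 127.875 degrees

r = 22.8035, theta = 127.875 degrees


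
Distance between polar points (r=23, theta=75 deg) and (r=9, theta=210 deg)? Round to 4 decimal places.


d = sqrt(r1^2 + r2^2 - 2*r1*r2*cos(t2-t1))
d = sqrt(23^2 + 9^2 - 2*23*9*cos(210-75)) = 30.0457

30.0457


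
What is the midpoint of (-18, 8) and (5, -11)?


Midpoint = ((-18+5)/2, (8+-11)/2) = (-6.5, -1.5)

(-6.5, -1.5)


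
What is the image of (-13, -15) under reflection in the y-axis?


Reflection across y-axis: (x, y) -> (-x, y)
(-13, -15) -> (13, -15)

(13, -15)


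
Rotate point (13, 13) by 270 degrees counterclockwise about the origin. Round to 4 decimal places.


x' = 13*cos(270) - 13*sin(270) = 13
y' = 13*sin(270) + 13*cos(270) = -13

(13, -13)


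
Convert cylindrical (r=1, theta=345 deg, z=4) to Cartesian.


x = 1 * cos(345) = 0.9659
y = 1 * sin(345) = -0.2588
z = 4

(0.9659, -0.2588, 4)


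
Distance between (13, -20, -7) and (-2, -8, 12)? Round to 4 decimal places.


d = sqrt((-2-13)^2 + (-8--20)^2 + (12--7)^2) = 27.0185

27.0185


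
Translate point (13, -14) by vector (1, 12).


Translation: (x+dx, y+dy) = (13+1, -14+12) = (14, -2)

(14, -2)


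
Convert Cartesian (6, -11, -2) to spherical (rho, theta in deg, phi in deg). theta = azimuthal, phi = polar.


rho = sqrt(6^2 + (-11)^2 + (-2)^2) = 12.6886
theta = atan2(-11, 6) = 298.6105 deg
phi = acos(-2/12.6886) = 99.0689 deg

rho = 12.6886, theta = 298.6105 deg, phi = 99.0689 deg


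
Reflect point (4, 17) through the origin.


Reflection through origin: (x, y) -> (-x, -y)
(4, 17) -> (-4, -17)

(-4, -17)


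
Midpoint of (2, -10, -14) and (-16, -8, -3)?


Midpoint = ((2+-16)/2, (-10+-8)/2, (-14+-3)/2) = (-7, -9, -8.5)

(-7, -9, -8.5)


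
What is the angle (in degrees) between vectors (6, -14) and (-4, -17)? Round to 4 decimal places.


dot = 6*-4 + -14*-17 = 214
|u| = 15.2315, |v| = 17.4642
cos(angle) = 0.8045
angle = 36.4391 degrees

36.4391 degrees


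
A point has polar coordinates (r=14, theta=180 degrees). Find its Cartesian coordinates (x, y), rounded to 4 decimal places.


x = 14 * cos(180) = -14
y = 14 * sin(180) = 0

(-14, 0)


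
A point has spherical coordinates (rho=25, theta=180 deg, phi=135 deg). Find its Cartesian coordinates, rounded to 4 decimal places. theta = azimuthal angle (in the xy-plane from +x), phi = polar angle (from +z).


x = 25 * sin(135) * cos(180) = -17.6777
y = 25 * sin(135) * sin(180) = 0
z = 25 * cos(135) = -17.6777

(-17.6777, 0, -17.6777)


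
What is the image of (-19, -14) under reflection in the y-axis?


Reflection across y-axis: (x, y) -> (-x, y)
(-19, -14) -> (19, -14)

(19, -14)


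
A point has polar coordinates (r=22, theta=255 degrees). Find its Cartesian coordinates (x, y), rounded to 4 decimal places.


x = 22 * cos(255) = -5.694
y = 22 * sin(255) = -21.2504

(-5.694, -21.2504)


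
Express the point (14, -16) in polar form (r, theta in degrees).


r = sqrt(14^2 + (-16)^2) = 21.2603
theta = atan2(-16, 14) = 311.1859 degrees

r = 21.2603, theta = 311.1859 degrees


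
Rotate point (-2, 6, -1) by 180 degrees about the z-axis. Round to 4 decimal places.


x' = -2*cos(180) - 6*sin(180) = 2
y' = -2*sin(180) + 6*cos(180) = -6
z' = -1

(2, -6, -1)


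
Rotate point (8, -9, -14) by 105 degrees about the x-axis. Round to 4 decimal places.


x' = 8
y' = -9*cos(105) - -14*sin(105) = 15.8523
z' = -9*sin(105) + -14*cos(105) = -5.0699

(8, 15.8523, -5.0699)


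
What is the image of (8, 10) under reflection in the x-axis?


Reflection across x-axis: (x, y) -> (x, -y)
(8, 10) -> (8, -10)

(8, -10)


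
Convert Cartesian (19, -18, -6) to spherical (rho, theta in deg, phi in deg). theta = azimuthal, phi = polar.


rho = sqrt(19^2 + (-18)^2 + (-6)^2) = 26.8514
theta = atan2(-18, 19) = 316.5482 deg
phi = acos(-6/26.8514) = 102.9118 deg

rho = 26.8514, theta = 316.5482 deg, phi = 102.9118 deg


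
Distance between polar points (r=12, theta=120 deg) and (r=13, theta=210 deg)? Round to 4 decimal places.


d = sqrt(r1^2 + r2^2 - 2*r1*r2*cos(t2-t1))
d = sqrt(12^2 + 13^2 - 2*12*13*cos(210-120)) = 17.6918

17.6918


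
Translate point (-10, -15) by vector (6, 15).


Translation: (x+dx, y+dy) = (-10+6, -15+15) = (-4, 0)

(-4, 0)


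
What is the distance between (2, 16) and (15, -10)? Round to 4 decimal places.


d = sqrt((15-2)^2 + (-10-16)^2) = 29.0689

29.0689


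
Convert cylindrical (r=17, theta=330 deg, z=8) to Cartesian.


x = 17 * cos(330) = 14.7224
y = 17 * sin(330) = -8.5
z = 8

(14.7224, -8.5, 8)


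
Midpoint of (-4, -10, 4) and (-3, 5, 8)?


Midpoint = ((-4+-3)/2, (-10+5)/2, (4+8)/2) = (-3.5, -2.5, 6)

(-3.5, -2.5, 6)


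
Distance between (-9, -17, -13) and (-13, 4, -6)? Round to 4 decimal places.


d = sqrt((-13--9)^2 + (4--17)^2 + (-6--13)^2) = 22.4944

22.4944


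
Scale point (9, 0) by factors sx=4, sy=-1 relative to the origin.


Scaling: (x*sx, y*sy) = (9*4, 0*-1) = (36, 0)

(36, 0)


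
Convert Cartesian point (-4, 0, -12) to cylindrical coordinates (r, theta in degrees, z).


r = sqrt((-4)^2 + 0^2) = 4
theta = atan2(0, -4) = 180 deg
z = -12

r = 4, theta = 180 deg, z = -12


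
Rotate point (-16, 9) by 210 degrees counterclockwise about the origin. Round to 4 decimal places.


x' = -16*cos(210) - 9*sin(210) = 18.3564
y' = -16*sin(210) + 9*cos(210) = 0.2058

(18.3564, 0.2058)


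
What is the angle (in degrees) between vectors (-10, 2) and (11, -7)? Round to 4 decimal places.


dot = -10*11 + 2*-7 = -124
|u| = 10.198, |v| = 13.0384
cos(angle) = -0.9326
angle = 158.8387 degrees

158.8387 degrees


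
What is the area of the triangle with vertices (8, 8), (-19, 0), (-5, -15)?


Area = |x1(y2-y3) + x2(y3-y1) + x3(y1-y2)| / 2
= |8*(0--15) + -19*(-15-8) + -5*(8-0)| / 2
= 258.5

258.5


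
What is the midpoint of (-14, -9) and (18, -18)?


Midpoint = ((-14+18)/2, (-9+-18)/2) = (2, -13.5)

(2, -13.5)


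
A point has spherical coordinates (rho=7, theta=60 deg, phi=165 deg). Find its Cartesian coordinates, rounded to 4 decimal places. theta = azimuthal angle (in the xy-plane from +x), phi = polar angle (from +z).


x = 7 * sin(165) * cos(60) = 0.9059
y = 7 * sin(165) * sin(60) = 1.569
z = 7 * cos(165) = -6.7615

(0.9059, 1.569, -6.7615)


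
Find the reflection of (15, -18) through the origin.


Reflection through origin: (x, y) -> (-x, -y)
(15, -18) -> (-15, 18)

(-15, 18)


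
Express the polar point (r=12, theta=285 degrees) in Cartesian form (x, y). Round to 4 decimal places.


x = 12 * cos(285) = 3.1058
y = 12 * sin(285) = -11.5911

(3.1058, -11.5911)


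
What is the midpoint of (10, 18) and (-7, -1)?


Midpoint = ((10+-7)/2, (18+-1)/2) = (1.5, 8.5)

(1.5, 8.5)


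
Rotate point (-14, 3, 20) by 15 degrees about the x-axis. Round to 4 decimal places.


x' = -14
y' = 3*cos(15) - 20*sin(15) = -2.2786
z' = 3*sin(15) + 20*cos(15) = 20.095

(-14, -2.2786, 20.095)


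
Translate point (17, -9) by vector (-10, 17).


Translation: (x+dx, y+dy) = (17+-10, -9+17) = (7, 8)

(7, 8)


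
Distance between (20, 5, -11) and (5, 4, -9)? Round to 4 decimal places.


d = sqrt((5-20)^2 + (4-5)^2 + (-9--11)^2) = 15.1658

15.1658


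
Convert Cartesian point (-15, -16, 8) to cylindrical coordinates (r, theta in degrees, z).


r = sqrt((-15)^2 + (-16)^2) = 21.9317
theta = atan2(-16, -15) = 226.8476 deg
z = 8

r = 21.9317, theta = 226.8476 deg, z = 8


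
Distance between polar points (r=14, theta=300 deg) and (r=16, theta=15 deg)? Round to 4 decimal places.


d = sqrt(r1^2 + r2^2 - 2*r1*r2*cos(t2-t1))
d = sqrt(14^2 + 16^2 - 2*14*16*cos(15-300)) = 18.3316

18.3316


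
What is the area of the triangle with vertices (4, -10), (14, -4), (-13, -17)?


Area = |x1(y2-y3) + x2(y3-y1) + x3(y1-y2)| / 2
= |4*(-4--17) + 14*(-17--10) + -13*(-10--4)| / 2
= 16

16


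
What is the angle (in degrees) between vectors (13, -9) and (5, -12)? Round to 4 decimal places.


dot = 13*5 + -9*-12 = 173
|u| = 15.8114, |v| = 13
cos(angle) = 0.8417
angle = 32.685 degrees

32.685 degrees


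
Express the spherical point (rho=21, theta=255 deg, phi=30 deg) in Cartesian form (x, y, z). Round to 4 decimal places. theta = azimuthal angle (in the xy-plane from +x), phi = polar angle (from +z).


x = 21 * sin(30) * cos(255) = -2.7176
y = 21 * sin(30) * sin(255) = -10.1422
z = 21 * cos(30) = 18.1865

(-2.7176, -10.1422, 18.1865)


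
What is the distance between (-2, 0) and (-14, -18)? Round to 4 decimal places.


d = sqrt((-14--2)^2 + (-18-0)^2) = 21.6333

21.6333


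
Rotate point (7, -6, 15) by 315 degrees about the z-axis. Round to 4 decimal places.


x' = 7*cos(315) - -6*sin(315) = 0.7071
y' = 7*sin(315) + -6*cos(315) = -9.1924
z' = 15

(0.7071, -9.1924, 15)


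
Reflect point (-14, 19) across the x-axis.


Reflection across x-axis: (x, y) -> (x, -y)
(-14, 19) -> (-14, -19)

(-14, -19)


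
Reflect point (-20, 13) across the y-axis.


Reflection across y-axis: (x, y) -> (-x, y)
(-20, 13) -> (20, 13)

(20, 13)


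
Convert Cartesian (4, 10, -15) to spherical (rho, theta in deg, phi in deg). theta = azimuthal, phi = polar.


rho = sqrt(4^2 + 10^2 + (-15)^2) = 18.4662
theta = atan2(10, 4) = 68.1986 deg
phi = acos(-15/18.4662) = 144.3208 deg

rho = 18.4662, theta = 68.1986 deg, phi = 144.3208 deg


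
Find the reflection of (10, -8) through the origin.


Reflection through origin: (x, y) -> (-x, -y)
(10, -8) -> (-10, 8)

(-10, 8)


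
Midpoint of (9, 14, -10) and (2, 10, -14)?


Midpoint = ((9+2)/2, (14+10)/2, (-10+-14)/2) = (5.5, 12, -12)

(5.5, 12, -12)


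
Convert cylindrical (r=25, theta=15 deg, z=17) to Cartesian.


x = 25 * cos(15) = 24.1481
y = 25 * sin(15) = 6.4705
z = 17

(24.1481, 6.4705, 17)


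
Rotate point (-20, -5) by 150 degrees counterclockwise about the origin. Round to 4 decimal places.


x' = -20*cos(150) - -5*sin(150) = 19.8205
y' = -20*sin(150) + -5*cos(150) = -5.6699

(19.8205, -5.6699)


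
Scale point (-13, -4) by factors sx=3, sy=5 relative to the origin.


Scaling: (x*sx, y*sy) = (-13*3, -4*5) = (-39, -20)

(-39, -20)


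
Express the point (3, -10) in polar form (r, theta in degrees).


r = sqrt(3^2 + (-10)^2) = 10.4403
theta = atan2(-10, 3) = 286.6992 degrees

r = 10.4403, theta = 286.6992 degrees


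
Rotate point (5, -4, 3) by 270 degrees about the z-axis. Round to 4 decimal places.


x' = 5*cos(270) - -4*sin(270) = -4
y' = 5*sin(270) + -4*cos(270) = -5
z' = 3

(-4, -5, 3)


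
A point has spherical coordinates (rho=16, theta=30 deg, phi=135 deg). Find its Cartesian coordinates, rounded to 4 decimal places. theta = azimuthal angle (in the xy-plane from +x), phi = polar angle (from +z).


x = 16 * sin(135) * cos(30) = 9.798
y = 16 * sin(135) * sin(30) = 5.6569
z = 16 * cos(135) = -11.3137

(9.798, 5.6569, -11.3137)


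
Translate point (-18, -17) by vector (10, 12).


Translation: (x+dx, y+dy) = (-18+10, -17+12) = (-8, -5)

(-8, -5)


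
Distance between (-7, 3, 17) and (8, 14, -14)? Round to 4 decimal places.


d = sqrt((8--7)^2 + (14-3)^2 + (-14-17)^2) = 36.1525

36.1525


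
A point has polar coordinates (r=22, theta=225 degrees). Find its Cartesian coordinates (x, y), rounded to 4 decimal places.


x = 22 * cos(225) = -15.5563
y = 22 * sin(225) = -15.5563

(-15.5563, -15.5563)


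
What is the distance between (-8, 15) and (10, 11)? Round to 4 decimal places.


d = sqrt((10--8)^2 + (11-15)^2) = 18.4391

18.4391


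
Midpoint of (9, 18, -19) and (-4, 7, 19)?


Midpoint = ((9+-4)/2, (18+7)/2, (-19+19)/2) = (2.5, 12.5, 0)

(2.5, 12.5, 0)


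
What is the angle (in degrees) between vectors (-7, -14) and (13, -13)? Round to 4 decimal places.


dot = -7*13 + -14*-13 = 91
|u| = 15.6525, |v| = 18.3848
cos(angle) = 0.3162
angle = 71.5651 degrees

71.5651 degrees


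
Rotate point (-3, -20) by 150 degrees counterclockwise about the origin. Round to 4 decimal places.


x' = -3*cos(150) - -20*sin(150) = 12.5981
y' = -3*sin(150) + -20*cos(150) = 15.8205

(12.5981, 15.8205)


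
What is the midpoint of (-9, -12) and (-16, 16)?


Midpoint = ((-9+-16)/2, (-12+16)/2) = (-12.5, 2)

(-12.5, 2)


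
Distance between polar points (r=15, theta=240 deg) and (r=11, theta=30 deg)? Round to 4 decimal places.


d = sqrt(r1^2 + r2^2 - 2*r1*r2*cos(t2-t1))
d = sqrt(15^2 + 11^2 - 2*15*11*cos(30-240)) = 25.1354

25.1354


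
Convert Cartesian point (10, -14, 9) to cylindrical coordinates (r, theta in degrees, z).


r = sqrt(10^2 + (-14)^2) = 17.2047
theta = atan2(-14, 10) = 305.5377 deg
z = 9

r = 17.2047, theta = 305.5377 deg, z = 9


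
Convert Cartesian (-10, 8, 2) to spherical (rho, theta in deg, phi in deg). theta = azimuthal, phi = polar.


rho = sqrt((-10)^2 + 8^2 + 2^2) = 12.9615
theta = atan2(8, -10) = 141.3402 deg
phi = acos(2/12.9615) = 81.1236 deg

rho = 12.9615, theta = 141.3402 deg, phi = 81.1236 deg


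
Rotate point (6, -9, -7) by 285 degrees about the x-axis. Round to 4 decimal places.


x' = 6
y' = -9*cos(285) - -7*sin(285) = -9.0909
z' = -9*sin(285) + -7*cos(285) = 6.8816

(6, -9.0909, 6.8816)


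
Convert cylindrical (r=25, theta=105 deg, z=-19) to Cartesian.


x = 25 * cos(105) = -6.4705
y = 25 * sin(105) = 24.1481
z = -19

(-6.4705, 24.1481, -19)


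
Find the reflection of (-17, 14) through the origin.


Reflection through origin: (x, y) -> (-x, -y)
(-17, 14) -> (17, -14)

(17, -14)


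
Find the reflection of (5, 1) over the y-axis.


Reflection across y-axis: (x, y) -> (-x, y)
(5, 1) -> (-5, 1)

(-5, 1)


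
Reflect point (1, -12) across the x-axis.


Reflection across x-axis: (x, y) -> (x, -y)
(1, -12) -> (1, 12)

(1, 12)


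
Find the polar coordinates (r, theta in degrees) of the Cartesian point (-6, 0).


r = sqrt((-6)^2 + 0^2) = 6
theta = atan2(0, -6) = 180 degrees

r = 6, theta = 180 degrees


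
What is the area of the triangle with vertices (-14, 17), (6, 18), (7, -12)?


Area = |x1(y2-y3) + x2(y3-y1) + x3(y1-y2)| / 2
= |-14*(18--12) + 6*(-12-17) + 7*(17-18)| / 2
= 300.5

300.5


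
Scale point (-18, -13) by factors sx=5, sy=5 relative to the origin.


Scaling: (x*sx, y*sy) = (-18*5, -13*5) = (-90, -65)

(-90, -65)


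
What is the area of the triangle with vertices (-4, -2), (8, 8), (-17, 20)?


Area = |x1(y2-y3) + x2(y3-y1) + x3(y1-y2)| / 2
= |-4*(8-20) + 8*(20--2) + -17*(-2-8)| / 2
= 197

197


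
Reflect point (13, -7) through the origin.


Reflection through origin: (x, y) -> (-x, -y)
(13, -7) -> (-13, 7)

(-13, 7)


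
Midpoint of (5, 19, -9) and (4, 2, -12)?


Midpoint = ((5+4)/2, (19+2)/2, (-9+-12)/2) = (4.5, 10.5, -10.5)

(4.5, 10.5, -10.5)


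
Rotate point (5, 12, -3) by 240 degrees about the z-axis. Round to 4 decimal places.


x' = 5*cos(240) - 12*sin(240) = 7.8923
y' = 5*sin(240) + 12*cos(240) = -10.3301
z' = -3

(7.8923, -10.3301, -3)


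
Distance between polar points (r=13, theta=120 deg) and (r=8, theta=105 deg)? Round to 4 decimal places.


d = sqrt(r1^2 + r2^2 - 2*r1*r2*cos(t2-t1))
d = sqrt(13^2 + 8^2 - 2*13*8*cos(105-120)) = 5.6646

5.6646


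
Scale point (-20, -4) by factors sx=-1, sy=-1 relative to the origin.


Scaling: (x*sx, y*sy) = (-20*-1, -4*-1) = (20, 4)

(20, 4)


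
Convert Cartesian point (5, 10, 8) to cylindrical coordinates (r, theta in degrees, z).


r = sqrt(5^2 + 10^2) = 11.1803
theta = atan2(10, 5) = 63.4349 deg
z = 8

r = 11.1803, theta = 63.4349 deg, z = 8


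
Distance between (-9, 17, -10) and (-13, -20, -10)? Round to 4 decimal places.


d = sqrt((-13--9)^2 + (-20-17)^2 + (-10--10)^2) = 37.2156

37.2156


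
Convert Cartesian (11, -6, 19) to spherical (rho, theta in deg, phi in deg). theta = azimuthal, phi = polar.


rho = sqrt(11^2 + (-6)^2 + 19^2) = 22.7596
theta = atan2(-6, 11) = 331.3895 deg
phi = acos(19/22.7596) = 33.4037 deg

rho = 22.7596, theta = 331.3895 deg, phi = 33.4037 deg


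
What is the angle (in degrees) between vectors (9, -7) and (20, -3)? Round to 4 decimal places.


dot = 9*20 + -7*-3 = 201
|u| = 11.4018, |v| = 20.2237
cos(angle) = 0.8717
angle = 29.3442 degrees

29.3442 degrees


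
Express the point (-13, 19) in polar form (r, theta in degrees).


r = sqrt((-13)^2 + 19^2) = 23.0217
theta = atan2(19, -13) = 124.3803 degrees

r = 23.0217, theta = 124.3803 degrees


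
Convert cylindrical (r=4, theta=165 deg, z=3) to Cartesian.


x = 4 * cos(165) = -3.8637
y = 4 * sin(165) = 1.0353
z = 3

(-3.8637, 1.0353, 3)


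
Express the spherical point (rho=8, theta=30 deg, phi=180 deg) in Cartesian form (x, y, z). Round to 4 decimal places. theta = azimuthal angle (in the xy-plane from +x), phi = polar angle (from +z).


x = 8 * sin(180) * cos(30) = 0
y = 8 * sin(180) * sin(30) = 0
z = 8 * cos(180) = -8

(0, 0, -8)


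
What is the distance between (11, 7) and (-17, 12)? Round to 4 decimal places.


d = sqrt((-17-11)^2 + (12-7)^2) = 28.4429

28.4429


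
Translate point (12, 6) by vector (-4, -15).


Translation: (x+dx, y+dy) = (12+-4, 6+-15) = (8, -9)

(8, -9)


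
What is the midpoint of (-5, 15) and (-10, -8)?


Midpoint = ((-5+-10)/2, (15+-8)/2) = (-7.5, 3.5)

(-7.5, 3.5)


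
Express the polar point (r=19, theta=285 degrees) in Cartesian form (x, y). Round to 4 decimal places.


x = 19 * cos(285) = 4.9176
y = 19 * sin(285) = -18.3526

(4.9176, -18.3526)


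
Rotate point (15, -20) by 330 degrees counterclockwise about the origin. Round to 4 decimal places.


x' = 15*cos(330) - -20*sin(330) = 2.9904
y' = 15*sin(330) + -20*cos(330) = -24.8205

(2.9904, -24.8205)


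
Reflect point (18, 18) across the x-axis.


Reflection across x-axis: (x, y) -> (x, -y)
(18, 18) -> (18, -18)

(18, -18)


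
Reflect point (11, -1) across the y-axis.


Reflection across y-axis: (x, y) -> (-x, y)
(11, -1) -> (-11, -1)

(-11, -1)


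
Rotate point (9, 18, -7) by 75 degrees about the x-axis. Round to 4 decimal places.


x' = 9
y' = 18*cos(75) - -7*sin(75) = 11.4202
z' = 18*sin(75) + -7*cos(75) = 15.5749

(9, 11.4202, 15.5749)


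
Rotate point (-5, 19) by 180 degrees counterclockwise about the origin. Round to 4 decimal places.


x' = -5*cos(180) - 19*sin(180) = 5
y' = -5*sin(180) + 19*cos(180) = -19

(5, -19)


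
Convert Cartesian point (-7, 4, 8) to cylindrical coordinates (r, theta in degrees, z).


r = sqrt((-7)^2 + 4^2) = 8.0623
theta = atan2(4, -7) = 150.2551 deg
z = 8

r = 8.0623, theta = 150.2551 deg, z = 8


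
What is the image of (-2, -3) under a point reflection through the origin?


Reflection through origin: (x, y) -> (-x, -y)
(-2, -3) -> (2, 3)

(2, 3)


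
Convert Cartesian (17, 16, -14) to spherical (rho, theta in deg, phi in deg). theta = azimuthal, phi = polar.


rho = sqrt(17^2 + 16^2 + (-14)^2) = 27.2213
theta = atan2(16, 17) = 43.2643 deg
phi = acos(-14/27.2213) = 120.9509 deg

rho = 27.2213, theta = 43.2643 deg, phi = 120.9509 deg


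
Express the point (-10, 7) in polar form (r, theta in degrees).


r = sqrt((-10)^2 + 7^2) = 12.2066
theta = atan2(7, -10) = 145.008 degrees

r = 12.2066, theta = 145.008 degrees


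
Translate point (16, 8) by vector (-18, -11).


Translation: (x+dx, y+dy) = (16+-18, 8+-11) = (-2, -3)

(-2, -3)


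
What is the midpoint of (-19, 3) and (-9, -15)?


Midpoint = ((-19+-9)/2, (3+-15)/2) = (-14, -6)

(-14, -6)


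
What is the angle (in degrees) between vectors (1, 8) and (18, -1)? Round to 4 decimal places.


dot = 1*18 + 8*-1 = 10
|u| = 8.0623, |v| = 18.0278
cos(angle) = 0.0688
angle = 86.0548 degrees

86.0548 degrees


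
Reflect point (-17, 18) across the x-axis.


Reflection across x-axis: (x, y) -> (x, -y)
(-17, 18) -> (-17, -18)

(-17, -18)


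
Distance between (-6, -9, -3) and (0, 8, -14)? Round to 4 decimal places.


d = sqrt((0--6)^2 + (8--9)^2 + (-14--3)^2) = 21.1187

21.1187


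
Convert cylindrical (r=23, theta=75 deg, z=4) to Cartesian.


x = 23 * cos(75) = 5.9528
y = 23 * sin(75) = 22.2163
z = 4

(5.9528, 22.2163, 4)


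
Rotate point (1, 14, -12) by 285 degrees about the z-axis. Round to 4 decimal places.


x' = 1*cos(285) - 14*sin(285) = 13.7818
y' = 1*sin(285) + 14*cos(285) = 2.6575
z' = -12

(13.7818, 2.6575, -12)


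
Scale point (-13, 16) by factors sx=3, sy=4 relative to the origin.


Scaling: (x*sx, y*sy) = (-13*3, 16*4) = (-39, 64)

(-39, 64)


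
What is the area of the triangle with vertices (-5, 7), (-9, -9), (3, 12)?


Area = |x1(y2-y3) + x2(y3-y1) + x3(y1-y2)| / 2
= |-5*(-9-12) + -9*(12-7) + 3*(7--9)| / 2
= 54

54


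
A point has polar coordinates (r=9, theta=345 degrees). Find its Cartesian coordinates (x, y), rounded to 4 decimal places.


x = 9 * cos(345) = 8.6933
y = 9 * sin(345) = -2.3294

(8.6933, -2.3294)


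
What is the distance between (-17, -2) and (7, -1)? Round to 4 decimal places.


d = sqrt((7--17)^2 + (-1--2)^2) = 24.0208

24.0208


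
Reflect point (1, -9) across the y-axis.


Reflection across y-axis: (x, y) -> (-x, y)
(1, -9) -> (-1, -9)

(-1, -9)


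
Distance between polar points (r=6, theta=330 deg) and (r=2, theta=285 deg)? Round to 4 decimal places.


d = sqrt(r1^2 + r2^2 - 2*r1*r2*cos(t2-t1))
d = sqrt(6^2 + 2^2 - 2*6*2*cos(285-330)) = 4.7989

4.7989


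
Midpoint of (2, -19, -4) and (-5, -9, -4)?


Midpoint = ((2+-5)/2, (-19+-9)/2, (-4+-4)/2) = (-1.5, -14, -4)

(-1.5, -14, -4)


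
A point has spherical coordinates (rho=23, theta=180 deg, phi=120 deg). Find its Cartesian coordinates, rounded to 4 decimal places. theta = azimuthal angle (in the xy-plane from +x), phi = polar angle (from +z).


x = 23 * sin(120) * cos(180) = -19.9186
y = 23 * sin(120) * sin(180) = 0
z = 23 * cos(120) = -11.5

(-19.9186, 0, -11.5)


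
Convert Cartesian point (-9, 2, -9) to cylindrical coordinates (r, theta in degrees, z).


r = sqrt((-9)^2 + 2^2) = 9.2195
theta = atan2(2, -9) = 167.4712 deg
z = -9

r = 9.2195, theta = 167.4712 deg, z = -9


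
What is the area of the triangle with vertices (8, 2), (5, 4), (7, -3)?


Area = |x1(y2-y3) + x2(y3-y1) + x3(y1-y2)| / 2
= |8*(4--3) + 5*(-3-2) + 7*(2-4)| / 2
= 8.5

8.5


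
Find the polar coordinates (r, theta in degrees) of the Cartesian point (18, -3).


r = sqrt(18^2 + (-3)^2) = 18.2483
theta = atan2(-3, 18) = 350.5377 degrees

r = 18.2483, theta = 350.5377 degrees


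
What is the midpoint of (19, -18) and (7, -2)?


Midpoint = ((19+7)/2, (-18+-2)/2) = (13, -10)

(13, -10)


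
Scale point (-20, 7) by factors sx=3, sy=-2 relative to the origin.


Scaling: (x*sx, y*sy) = (-20*3, 7*-2) = (-60, -14)

(-60, -14)


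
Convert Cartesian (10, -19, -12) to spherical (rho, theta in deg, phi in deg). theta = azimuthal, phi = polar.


rho = sqrt(10^2 + (-19)^2 + (-12)^2) = 24.5967
theta = atan2(-19, 10) = 297.7585 deg
phi = acos(-12/24.5967) = 119.2006 deg

rho = 24.5967, theta = 297.7585 deg, phi = 119.2006 deg


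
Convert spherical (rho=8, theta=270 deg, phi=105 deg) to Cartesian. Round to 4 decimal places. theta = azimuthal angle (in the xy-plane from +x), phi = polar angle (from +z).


x = 8 * sin(105) * cos(270) = 0
y = 8 * sin(105) * sin(270) = -7.7274
z = 8 * cos(105) = -2.0706

(0, -7.7274, -2.0706)


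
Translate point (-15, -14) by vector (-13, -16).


Translation: (x+dx, y+dy) = (-15+-13, -14+-16) = (-28, -30)

(-28, -30)


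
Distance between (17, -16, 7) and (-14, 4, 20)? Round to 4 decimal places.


d = sqrt((-14-17)^2 + (4--16)^2 + (20-7)^2) = 39.1152

39.1152


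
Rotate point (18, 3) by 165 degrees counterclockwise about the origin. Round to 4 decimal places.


x' = 18*cos(165) - 3*sin(165) = -18.1631
y' = 18*sin(165) + 3*cos(165) = 1.761

(-18.1631, 1.761)


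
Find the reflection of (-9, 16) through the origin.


Reflection through origin: (x, y) -> (-x, -y)
(-9, 16) -> (9, -16)

(9, -16)


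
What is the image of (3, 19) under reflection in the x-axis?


Reflection across x-axis: (x, y) -> (x, -y)
(3, 19) -> (3, -19)

(3, -19)


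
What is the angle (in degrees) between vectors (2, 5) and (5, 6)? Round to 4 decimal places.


dot = 2*5 + 5*6 = 40
|u| = 5.3852, |v| = 7.8102
cos(angle) = 0.951
angle = 18.0042 degrees

18.0042 degrees


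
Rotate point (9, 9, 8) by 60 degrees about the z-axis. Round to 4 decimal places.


x' = 9*cos(60) - 9*sin(60) = -3.2942
y' = 9*sin(60) + 9*cos(60) = 12.2942
z' = 8

(-3.2942, 12.2942, 8)


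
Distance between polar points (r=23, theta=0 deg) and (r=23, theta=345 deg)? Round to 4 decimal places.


d = sqrt(r1^2 + r2^2 - 2*r1*r2*cos(t2-t1))
d = sqrt(23^2 + 23^2 - 2*23*23*cos(345-0)) = 6.0042

6.0042


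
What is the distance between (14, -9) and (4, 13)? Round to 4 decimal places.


d = sqrt((4-14)^2 + (13--9)^2) = 24.1661

24.1661


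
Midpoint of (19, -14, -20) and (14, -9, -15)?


Midpoint = ((19+14)/2, (-14+-9)/2, (-20+-15)/2) = (16.5, -11.5, -17.5)

(16.5, -11.5, -17.5)


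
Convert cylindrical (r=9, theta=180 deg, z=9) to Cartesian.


x = 9 * cos(180) = -9
y = 9 * sin(180) = 0
z = 9

(-9, 0, 9)


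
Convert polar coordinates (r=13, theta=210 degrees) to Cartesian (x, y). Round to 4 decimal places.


x = 13 * cos(210) = -11.2583
y = 13 * sin(210) = -6.5

(-11.2583, -6.5)


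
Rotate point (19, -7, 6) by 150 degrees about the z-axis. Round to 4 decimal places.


x' = 19*cos(150) - -7*sin(150) = -12.9545
y' = 19*sin(150) + -7*cos(150) = 15.5622
z' = 6

(-12.9545, 15.5622, 6)


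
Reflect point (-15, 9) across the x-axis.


Reflection across x-axis: (x, y) -> (x, -y)
(-15, 9) -> (-15, -9)

(-15, -9)


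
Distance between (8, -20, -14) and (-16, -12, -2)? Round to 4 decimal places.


d = sqrt((-16-8)^2 + (-12--20)^2 + (-2--14)^2) = 28

28


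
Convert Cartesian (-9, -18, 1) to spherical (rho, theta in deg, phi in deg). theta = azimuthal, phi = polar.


rho = sqrt((-9)^2 + (-18)^2 + 1^2) = 20.1494
theta = atan2(-18, -9) = 243.4349 deg
phi = acos(1/20.1494) = 87.1553 deg

rho = 20.1494, theta = 243.4349 deg, phi = 87.1553 deg


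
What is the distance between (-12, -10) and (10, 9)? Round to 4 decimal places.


d = sqrt((10--12)^2 + (9--10)^2) = 29.0689

29.0689


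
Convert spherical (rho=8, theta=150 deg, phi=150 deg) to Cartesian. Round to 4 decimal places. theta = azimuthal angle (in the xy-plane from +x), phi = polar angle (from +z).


x = 8 * sin(150) * cos(150) = -3.4641
y = 8 * sin(150) * sin(150) = 2
z = 8 * cos(150) = -6.9282

(-3.4641, 2, -6.9282)


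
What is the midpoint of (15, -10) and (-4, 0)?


Midpoint = ((15+-4)/2, (-10+0)/2) = (5.5, -5)

(5.5, -5)


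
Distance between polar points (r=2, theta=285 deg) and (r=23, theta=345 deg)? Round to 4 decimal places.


d = sqrt(r1^2 + r2^2 - 2*r1*r2*cos(t2-t1))
d = sqrt(2^2 + 23^2 - 2*2*23*cos(345-285)) = 22.0681

22.0681


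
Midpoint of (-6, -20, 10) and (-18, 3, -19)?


Midpoint = ((-6+-18)/2, (-20+3)/2, (10+-19)/2) = (-12, -8.5, -4.5)

(-12, -8.5, -4.5)


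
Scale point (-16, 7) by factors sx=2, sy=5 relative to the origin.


Scaling: (x*sx, y*sy) = (-16*2, 7*5) = (-32, 35)

(-32, 35)


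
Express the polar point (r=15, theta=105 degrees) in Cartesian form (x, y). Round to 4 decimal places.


x = 15 * cos(105) = -3.8823
y = 15 * sin(105) = 14.4889

(-3.8823, 14.4889)


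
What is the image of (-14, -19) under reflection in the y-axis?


Reflection across y-axis: (x, y) -> (-x, y)
(-14, -19) -> (14, -19)

(14, -19)


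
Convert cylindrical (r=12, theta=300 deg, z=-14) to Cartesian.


x = 12 * cos(300) = 6
y = 12 * sin(300) = -10.3923
z = -14

(6, -10.3923, -14)


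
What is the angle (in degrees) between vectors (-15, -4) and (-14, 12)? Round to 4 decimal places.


dot = -15*-14 + -4*12 = 162
|u| = 15.5242, |v| = 18.4391
cos(angle) = 0.5659
angle = 55.5327 degrees

55.5327 degrees


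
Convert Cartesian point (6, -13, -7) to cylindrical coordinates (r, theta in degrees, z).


r = sqrt(6^2 + (-13)^2) = 14.3178
theta = atan2(-13, 6) = 294.7751 deg
z = -7

r = 14.3178, theta = 294.7751 deg, z = -7


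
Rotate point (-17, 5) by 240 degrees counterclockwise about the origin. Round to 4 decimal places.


x' = -17*cos(240) - 5*sin(240) = 12.8301
y' = -17*sin(240) + 5*cos(240) = 12.2224

(12.8301, 12.2224)


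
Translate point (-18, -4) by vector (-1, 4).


Translation: (x+dx, y+dy) = (-18+-1, -4+4) = (-19, 0)

(-19, 0)


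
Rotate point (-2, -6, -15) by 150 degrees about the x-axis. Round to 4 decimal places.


x' = -2
y' = -6*cos(150) - -15*sin(150) = 12.6962
z' = -6*sin(150) + -15*cos(150) = 9.9904

(-2, 12.6962, 9.9904)


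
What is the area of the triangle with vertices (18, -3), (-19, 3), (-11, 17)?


Area = |x1(y2-y3) + x2(y3-y1) + x3(y1-y2)| / 2
= |18*(3-17) + -19*(17--3) + -11*(-3-3)| / 2
= 283

283


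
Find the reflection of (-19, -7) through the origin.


Reflection through origin: (x, y) -> (-x, -y)
(-19, -7) -> (19, 7)

(19, 7)


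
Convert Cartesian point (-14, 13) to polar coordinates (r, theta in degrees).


r = sqrt((-14)^2 + 13^2) = 19.105
theta = atan2(13, -14) = 137.1211 degrees

r = 19.105, theta = 137.1211 degrees


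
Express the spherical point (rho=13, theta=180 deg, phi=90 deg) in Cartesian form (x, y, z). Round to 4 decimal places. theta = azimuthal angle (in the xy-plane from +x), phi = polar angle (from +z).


x = 13 * sin(90) * cos(180) = -13
y = 13 * sin(90) * sin(180) = 0
z = 13 * cos(90) = 0

(-13, 0, 0)


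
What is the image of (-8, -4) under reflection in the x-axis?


Reflection across x-axis: (x, y) -> (x, -y)
(-8, -4) -> (-8, 4)

(-8, 4)


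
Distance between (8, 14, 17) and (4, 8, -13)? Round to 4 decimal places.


d = sqrt((4-8)^2 + (8-14)^2 + (-13-17)^2) = 30.8545

30.8545


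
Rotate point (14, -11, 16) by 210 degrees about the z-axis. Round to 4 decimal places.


x' = 14*cos(210) - -11*sin(210) = -17.6244
y' = 14*sin(210) + -11*cos(210) = 2.5263
z' = 16

(-17.6244, 2.5263, 16)


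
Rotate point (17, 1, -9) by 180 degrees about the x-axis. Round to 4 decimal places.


x' = 17
y' = 1*cos(180) - -9*sin(180) = -1
z' = 1*sin(180) + -9*cos(180) = 9

(17, -1, 9)


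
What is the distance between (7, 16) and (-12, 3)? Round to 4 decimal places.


d = sqrt((-12-7)^2 + (3-16)^2) = 23.0217

23.0217


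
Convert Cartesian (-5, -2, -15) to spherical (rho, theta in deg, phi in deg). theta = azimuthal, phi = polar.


rho = sqrt((-5)^2 + (-2)^2 + (-15)^2) = 15.9374
theta = atan2(-2, -5) = 201.8014 deg
phi = acos(-15/15.9374) = 160.2513 deg

rho = 15.9374, theta = 201.8014 deg, phi = 160.2513 deg
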